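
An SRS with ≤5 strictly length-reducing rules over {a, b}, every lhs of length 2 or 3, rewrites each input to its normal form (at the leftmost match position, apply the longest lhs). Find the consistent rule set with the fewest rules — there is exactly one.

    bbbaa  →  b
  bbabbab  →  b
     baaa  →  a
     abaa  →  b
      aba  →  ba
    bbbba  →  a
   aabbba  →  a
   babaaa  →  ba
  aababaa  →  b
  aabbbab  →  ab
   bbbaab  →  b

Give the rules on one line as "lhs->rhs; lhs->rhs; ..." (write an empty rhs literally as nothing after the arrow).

aa->b; aba->ba; bb->b; bba->a

  | bbbaa => bbaa => aa => b
  | bbabbab => abbab => aab => bb => b
  | baaa => bba => a
  | abaa => baa => bb => b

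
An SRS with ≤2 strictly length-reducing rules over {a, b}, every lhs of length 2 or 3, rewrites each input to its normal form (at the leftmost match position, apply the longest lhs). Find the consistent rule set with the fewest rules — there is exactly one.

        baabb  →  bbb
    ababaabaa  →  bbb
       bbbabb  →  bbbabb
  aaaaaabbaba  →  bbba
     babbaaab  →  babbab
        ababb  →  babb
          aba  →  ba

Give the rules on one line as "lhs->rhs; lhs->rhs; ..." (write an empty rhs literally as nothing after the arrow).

  | baabb => bbb
  | ababaabaa => babaabaa => bbaabaa => bbbaa => bbb
  | bbbabb
  | aaaaaabbaba => aaaabbaba => aabbaba => bbaba => bbba

aa->; aba->ba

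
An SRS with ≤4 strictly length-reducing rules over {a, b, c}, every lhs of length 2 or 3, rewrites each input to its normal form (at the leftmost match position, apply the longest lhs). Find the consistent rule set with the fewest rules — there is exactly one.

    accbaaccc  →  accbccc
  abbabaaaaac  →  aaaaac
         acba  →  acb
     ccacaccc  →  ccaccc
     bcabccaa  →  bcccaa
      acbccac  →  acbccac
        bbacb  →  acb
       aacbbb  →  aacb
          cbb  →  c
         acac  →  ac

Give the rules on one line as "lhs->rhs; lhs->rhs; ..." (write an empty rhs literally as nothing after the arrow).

  | accbaaccc => accbaccc => accbccc
  | abbabaaaaac => babaaaaac => bbaaaaac => aaaaac
  | acba => acb
  | ccacaccc => ccaccc

ab->; aca->a; ba->b; bb->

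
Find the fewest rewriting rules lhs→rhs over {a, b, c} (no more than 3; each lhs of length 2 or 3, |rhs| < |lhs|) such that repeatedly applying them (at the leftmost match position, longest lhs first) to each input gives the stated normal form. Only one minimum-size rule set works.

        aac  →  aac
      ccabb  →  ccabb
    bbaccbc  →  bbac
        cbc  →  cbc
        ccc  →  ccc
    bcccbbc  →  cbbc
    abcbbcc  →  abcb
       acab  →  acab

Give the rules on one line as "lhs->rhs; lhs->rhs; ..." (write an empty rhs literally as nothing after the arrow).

bcc->; ccb->

  | aac
  | ccabb
  | bbaccbc => bbac
  | cbc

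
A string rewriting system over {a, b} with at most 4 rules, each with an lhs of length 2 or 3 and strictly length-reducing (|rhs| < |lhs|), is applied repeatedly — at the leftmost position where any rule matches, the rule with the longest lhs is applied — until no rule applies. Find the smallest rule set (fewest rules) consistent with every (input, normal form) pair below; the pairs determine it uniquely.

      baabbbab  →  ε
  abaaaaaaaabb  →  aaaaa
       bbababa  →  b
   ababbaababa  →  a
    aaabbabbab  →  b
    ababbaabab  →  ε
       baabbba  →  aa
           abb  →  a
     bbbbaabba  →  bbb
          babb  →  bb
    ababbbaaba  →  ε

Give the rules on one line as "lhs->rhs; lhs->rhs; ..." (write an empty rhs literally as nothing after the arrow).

  | baabbbab => abbbab => abbab => abab => aab => ε
  | abaaaaaaaabb => aaaaaaaaabb => aaaaaaab => aaaaa
  | bbababa => bbaba => bba => b
  | ababbaababa => aabbaababa => baababa => ababa => aaba => a

aab->; ab->a; ba->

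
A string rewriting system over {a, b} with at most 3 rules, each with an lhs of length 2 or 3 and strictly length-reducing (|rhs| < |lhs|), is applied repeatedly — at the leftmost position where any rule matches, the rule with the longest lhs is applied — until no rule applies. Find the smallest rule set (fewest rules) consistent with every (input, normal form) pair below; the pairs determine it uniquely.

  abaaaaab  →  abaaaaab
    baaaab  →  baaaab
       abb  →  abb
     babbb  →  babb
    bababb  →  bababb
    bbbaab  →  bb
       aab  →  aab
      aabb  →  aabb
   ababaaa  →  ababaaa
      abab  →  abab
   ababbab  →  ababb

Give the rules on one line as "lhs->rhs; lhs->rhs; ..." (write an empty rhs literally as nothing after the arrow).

bba->bb; bbb->bb

  | abaaaaab
  | baaaab
  | abb
  | babbb => babb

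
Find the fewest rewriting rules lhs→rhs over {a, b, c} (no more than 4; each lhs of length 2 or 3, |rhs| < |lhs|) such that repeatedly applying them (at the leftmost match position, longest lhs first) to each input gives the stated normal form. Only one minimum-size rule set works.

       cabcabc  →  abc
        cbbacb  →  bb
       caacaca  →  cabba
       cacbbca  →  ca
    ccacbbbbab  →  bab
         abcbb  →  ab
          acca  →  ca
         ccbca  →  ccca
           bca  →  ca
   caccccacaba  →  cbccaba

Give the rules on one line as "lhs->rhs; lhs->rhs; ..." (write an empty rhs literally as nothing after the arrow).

  | cabcabc => cacabc => cbabc => abc
  | cbbacb => acb => bb
  | caacaca => cabaca => cabba
  | cacbbca => cbbbca => bca => ca

ac->b; bca->ca; cba->a; cbb->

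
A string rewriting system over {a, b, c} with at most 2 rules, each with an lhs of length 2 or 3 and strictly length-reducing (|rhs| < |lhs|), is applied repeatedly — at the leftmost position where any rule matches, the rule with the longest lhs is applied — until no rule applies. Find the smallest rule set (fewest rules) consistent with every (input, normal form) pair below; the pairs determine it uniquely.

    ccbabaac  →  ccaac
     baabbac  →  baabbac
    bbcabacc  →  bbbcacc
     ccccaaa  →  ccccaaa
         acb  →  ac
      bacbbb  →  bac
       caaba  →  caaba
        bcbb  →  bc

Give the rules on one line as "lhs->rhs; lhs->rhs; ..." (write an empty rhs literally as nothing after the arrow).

  | ccbabaac => ccabaac => cbcaac => ccaac
  | baabbac
  | bbcabacc => bbbcacc
  | ccccaaa

cab->bc; cb->c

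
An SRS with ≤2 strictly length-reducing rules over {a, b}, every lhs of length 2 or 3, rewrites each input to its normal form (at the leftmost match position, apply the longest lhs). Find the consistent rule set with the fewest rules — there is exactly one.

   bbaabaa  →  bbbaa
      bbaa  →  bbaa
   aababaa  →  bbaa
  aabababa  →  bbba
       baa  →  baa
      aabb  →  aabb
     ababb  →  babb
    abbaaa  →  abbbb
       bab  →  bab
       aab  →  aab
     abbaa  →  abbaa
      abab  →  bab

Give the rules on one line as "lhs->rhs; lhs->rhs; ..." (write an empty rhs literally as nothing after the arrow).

  | bbaabaa => bbabaa => bbbaa
  | bbaa
  | aababaa => ababaa => babaa => bbaa
  | aabababa => abababa => bababa => bbaba => bbba

aaa->bb; aba->ba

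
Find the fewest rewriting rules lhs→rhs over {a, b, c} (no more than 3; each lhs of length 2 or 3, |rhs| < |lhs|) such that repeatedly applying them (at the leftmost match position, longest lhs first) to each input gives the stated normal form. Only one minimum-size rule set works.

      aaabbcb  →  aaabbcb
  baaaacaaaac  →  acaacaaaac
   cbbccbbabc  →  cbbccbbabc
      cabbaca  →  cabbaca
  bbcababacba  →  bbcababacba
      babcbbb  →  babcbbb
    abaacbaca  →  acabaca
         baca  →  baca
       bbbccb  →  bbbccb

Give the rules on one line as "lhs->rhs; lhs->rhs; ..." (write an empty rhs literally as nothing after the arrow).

acc->ca; baa->ac

  | aaabbcb
  | baaaacaaaac => acaacaaaac
  | cbbccbbabc
  | cabbaca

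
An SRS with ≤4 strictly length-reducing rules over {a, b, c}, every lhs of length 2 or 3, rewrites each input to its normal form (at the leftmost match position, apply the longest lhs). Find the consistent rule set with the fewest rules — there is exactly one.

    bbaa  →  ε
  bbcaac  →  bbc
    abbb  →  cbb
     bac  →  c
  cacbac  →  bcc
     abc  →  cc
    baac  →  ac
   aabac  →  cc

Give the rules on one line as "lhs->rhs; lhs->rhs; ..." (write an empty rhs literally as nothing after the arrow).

ab->c; ba->; ca->b

  | bbaa => ba => ε
  | bbcaac => bbbac => bbc
  | abbb => cbb
  | bac => c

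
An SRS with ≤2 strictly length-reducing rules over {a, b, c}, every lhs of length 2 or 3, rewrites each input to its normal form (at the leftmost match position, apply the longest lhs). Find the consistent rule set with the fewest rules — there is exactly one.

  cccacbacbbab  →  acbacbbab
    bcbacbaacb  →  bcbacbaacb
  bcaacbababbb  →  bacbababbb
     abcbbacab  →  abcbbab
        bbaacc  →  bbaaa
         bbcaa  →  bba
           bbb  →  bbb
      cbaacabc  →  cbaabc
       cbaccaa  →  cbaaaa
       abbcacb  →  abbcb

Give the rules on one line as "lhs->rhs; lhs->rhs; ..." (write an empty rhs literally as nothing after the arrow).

ca->; cc->a

  | cccacbacbbab => acacbacbbab => acbacbbab
  | bcbacbaacb
  | bcaacbababbb => bacbababbb
  | abcbbacab => abcbbab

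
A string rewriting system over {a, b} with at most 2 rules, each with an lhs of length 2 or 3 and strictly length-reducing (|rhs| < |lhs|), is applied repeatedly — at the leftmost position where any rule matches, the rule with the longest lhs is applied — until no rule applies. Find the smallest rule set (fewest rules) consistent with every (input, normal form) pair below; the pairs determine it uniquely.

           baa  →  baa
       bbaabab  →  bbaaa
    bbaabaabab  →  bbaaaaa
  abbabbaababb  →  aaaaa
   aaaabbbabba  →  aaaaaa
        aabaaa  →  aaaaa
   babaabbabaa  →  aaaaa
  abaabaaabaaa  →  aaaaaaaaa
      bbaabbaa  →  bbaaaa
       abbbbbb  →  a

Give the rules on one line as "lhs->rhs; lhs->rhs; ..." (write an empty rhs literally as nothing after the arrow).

ab->a; bab->

  | baa
  | bbaabab => bbaaab => bbaaa
  | bbaabaabab => bbaaaabab => bbaaaaab => bbaaaaa
  | abbabbaababb => ababbaababb => aabbaababb => aabaababb => aaaababb => aaaaabb => aaaaab => aaaaa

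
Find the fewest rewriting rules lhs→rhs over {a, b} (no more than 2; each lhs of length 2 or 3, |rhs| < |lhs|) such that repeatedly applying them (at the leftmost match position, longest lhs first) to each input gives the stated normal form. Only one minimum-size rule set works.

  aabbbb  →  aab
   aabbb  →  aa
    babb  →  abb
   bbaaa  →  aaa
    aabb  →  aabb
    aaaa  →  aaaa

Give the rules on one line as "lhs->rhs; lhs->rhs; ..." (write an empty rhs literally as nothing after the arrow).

  | aabbbb => aab
  | aabbb => aa
  | babb => abb
  | bbaaa => baaa => aaa

ba->a; bbb->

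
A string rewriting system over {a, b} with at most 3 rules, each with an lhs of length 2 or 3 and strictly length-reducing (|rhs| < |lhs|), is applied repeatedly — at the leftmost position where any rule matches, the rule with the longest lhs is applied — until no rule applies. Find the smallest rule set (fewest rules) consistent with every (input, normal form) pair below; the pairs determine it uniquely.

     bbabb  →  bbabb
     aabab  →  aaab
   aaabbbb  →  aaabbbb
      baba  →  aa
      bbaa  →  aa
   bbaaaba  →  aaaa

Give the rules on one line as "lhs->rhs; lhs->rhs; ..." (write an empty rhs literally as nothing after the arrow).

  | bbabb
  | aabab => aaab
  | aaabbbb
  | baba => baa => aa

aba->aa; baa->aa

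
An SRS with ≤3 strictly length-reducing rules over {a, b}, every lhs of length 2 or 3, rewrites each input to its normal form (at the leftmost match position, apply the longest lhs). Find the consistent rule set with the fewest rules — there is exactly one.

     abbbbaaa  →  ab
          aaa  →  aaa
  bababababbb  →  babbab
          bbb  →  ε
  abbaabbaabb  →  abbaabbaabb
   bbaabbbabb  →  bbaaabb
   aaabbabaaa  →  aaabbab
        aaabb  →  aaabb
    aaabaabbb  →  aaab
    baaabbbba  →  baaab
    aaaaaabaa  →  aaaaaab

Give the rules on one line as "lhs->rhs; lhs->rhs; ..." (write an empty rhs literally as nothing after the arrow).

aba->ab; bbb->

  | abbbbaaa => abaaa => abaa => aba => ab
  | aaa
  | bababababbb => babbababbb => babbabbbb => babbab
  | bbb => ε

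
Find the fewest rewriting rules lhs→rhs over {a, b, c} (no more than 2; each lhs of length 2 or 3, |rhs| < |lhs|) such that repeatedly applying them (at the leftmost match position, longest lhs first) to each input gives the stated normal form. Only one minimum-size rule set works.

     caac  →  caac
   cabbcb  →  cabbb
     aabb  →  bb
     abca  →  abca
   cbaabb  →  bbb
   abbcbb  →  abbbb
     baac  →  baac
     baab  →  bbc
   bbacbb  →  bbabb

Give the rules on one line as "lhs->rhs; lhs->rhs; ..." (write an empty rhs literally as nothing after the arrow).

aab->bc; cb->b

  | caac
  | cabbcb => cabbb
  | aabb => bcb => bb
  | abca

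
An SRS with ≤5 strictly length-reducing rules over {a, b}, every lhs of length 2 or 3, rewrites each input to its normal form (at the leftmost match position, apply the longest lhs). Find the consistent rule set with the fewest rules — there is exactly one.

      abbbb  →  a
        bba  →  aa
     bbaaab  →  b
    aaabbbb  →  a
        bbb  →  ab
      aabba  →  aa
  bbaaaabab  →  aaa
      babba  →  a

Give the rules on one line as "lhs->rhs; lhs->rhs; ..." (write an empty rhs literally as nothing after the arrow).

aab->b; ba->a; bab->aa; bb->a

  | abbbb => aabb => bb => a
  | bba => aa
  | bbaaab => aaaab => aab => b
  | aaabbbb => abbbb => aabb => bb => a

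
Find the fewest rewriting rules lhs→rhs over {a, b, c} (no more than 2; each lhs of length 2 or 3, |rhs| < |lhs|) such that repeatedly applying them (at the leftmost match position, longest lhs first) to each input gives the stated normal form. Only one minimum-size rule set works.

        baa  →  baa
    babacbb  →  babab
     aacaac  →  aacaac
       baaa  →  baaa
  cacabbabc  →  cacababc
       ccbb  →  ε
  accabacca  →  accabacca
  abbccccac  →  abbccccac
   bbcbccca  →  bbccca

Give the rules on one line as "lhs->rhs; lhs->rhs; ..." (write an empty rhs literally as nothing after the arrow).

bba->ba; cb->

  | baa
  | babacbb => babab
  | aacaac
  | baaa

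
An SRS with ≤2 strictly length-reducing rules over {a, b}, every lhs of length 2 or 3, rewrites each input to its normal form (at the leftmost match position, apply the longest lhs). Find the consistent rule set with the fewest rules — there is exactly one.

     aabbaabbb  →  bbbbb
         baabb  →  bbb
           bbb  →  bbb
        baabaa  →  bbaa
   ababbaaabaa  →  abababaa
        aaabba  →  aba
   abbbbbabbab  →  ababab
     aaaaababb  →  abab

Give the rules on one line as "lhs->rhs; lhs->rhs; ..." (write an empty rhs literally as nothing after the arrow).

  | aabbaabbb => bbaabbb => bbbbb
  | baabb => bbb
  | bbb
  | baabaa => bbaa

aab->b; abb->ab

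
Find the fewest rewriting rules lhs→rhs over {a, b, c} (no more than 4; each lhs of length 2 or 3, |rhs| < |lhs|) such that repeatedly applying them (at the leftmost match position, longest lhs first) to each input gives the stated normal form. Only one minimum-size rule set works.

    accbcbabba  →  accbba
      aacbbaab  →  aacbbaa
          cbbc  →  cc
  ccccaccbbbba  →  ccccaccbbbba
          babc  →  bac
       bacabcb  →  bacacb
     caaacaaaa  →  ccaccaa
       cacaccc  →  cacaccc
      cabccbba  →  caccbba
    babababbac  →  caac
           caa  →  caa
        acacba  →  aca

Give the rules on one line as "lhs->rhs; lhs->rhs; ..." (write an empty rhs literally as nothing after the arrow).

aaa->ca; ab->a; bc->c; cba->

  | accbcbabba => acccbabba => accbba
  | aacbbaab => aacbbaa
  | cbbc => cbc => cc
  | ccccaccbbbba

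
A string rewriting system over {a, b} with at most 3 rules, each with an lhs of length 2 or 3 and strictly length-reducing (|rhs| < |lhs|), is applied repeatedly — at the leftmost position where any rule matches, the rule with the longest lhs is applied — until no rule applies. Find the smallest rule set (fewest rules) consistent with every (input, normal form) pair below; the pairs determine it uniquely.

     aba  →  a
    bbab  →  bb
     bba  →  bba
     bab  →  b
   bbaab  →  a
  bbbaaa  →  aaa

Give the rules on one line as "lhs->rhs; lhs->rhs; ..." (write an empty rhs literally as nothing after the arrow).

ab->; baa->aa

  | aba => a
  | bbab => bb
  | bba
  | bab => b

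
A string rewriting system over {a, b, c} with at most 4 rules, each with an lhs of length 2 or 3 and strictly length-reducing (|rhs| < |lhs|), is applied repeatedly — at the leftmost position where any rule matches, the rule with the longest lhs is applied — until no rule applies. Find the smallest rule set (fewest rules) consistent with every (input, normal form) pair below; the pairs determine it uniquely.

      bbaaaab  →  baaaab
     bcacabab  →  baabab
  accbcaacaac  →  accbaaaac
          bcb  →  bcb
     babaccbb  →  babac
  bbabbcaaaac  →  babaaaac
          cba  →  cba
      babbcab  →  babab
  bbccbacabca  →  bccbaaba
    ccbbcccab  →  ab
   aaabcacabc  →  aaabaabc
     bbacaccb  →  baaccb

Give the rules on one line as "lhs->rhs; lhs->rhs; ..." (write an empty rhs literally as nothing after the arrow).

  | bbaaaab => baaaab
  | bcacabab => bacabab => baabab
  | accbcaacaac => accbaacaac => accbaaaac
  | bcb

bb->b; ca->a; cbb->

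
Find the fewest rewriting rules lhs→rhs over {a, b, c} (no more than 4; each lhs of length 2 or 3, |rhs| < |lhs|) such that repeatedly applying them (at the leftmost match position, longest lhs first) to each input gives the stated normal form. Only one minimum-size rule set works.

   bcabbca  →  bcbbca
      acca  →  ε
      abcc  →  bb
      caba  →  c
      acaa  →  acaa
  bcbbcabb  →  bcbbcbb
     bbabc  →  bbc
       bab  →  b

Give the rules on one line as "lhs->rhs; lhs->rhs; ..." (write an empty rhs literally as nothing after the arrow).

ab->b; ba->; cc->b

  | bcabbca => bcbbca
  | acca => aba => ba => ε
  | abcc => bcc => bb
  | caba => cba => c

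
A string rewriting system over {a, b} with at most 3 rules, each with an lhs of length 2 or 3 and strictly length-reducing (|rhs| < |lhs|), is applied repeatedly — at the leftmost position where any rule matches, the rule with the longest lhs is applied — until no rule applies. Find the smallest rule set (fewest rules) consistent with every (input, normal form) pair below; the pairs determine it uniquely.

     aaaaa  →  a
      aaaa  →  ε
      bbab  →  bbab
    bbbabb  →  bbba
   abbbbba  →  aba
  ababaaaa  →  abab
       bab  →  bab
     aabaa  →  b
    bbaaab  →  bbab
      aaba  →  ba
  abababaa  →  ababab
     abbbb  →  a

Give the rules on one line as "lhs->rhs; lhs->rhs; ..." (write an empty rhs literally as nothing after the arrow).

  | aaaaa => aaa => a
  | aaaa => aa => ε
  | bbab
  | bbbabb => bbba

aa->; abb->a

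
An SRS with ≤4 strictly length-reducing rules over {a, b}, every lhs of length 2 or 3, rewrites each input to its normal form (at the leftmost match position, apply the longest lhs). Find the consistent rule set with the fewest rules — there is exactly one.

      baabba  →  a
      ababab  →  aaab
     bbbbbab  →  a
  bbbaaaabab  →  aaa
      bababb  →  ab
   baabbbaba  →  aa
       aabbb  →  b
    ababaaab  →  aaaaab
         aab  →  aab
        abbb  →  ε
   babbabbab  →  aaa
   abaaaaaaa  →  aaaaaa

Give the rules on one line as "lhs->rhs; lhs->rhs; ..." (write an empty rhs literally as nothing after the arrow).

abb->b; baa->; bab->a; bb->

  | baabba => bba => a
  | ababab => aaab
  | bbbbbab => bbbab => bab => a
  | bbbaaaabab => baaaabab => aabab => aaa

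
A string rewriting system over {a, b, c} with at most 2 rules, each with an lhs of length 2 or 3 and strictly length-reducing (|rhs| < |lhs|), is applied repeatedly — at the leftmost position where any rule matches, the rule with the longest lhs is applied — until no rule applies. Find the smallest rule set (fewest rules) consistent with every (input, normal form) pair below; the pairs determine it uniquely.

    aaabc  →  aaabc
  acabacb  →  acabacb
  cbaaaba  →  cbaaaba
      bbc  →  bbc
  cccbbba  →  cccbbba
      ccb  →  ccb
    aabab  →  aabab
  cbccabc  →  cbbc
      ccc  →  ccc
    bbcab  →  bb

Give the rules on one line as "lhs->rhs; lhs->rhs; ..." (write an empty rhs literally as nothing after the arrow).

  | aaabc
  | acabacb
  | cbaaaba
  | bbc

bca->; cca->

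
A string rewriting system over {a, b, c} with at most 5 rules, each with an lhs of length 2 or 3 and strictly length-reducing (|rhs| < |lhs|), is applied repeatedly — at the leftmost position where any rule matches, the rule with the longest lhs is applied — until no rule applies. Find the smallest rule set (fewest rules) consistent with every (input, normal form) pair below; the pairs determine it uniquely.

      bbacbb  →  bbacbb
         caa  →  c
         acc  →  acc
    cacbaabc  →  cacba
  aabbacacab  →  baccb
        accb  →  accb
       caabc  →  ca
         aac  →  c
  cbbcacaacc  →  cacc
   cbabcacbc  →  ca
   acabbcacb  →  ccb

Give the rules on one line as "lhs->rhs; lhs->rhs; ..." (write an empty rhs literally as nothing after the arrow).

  | bbacbb
  | caa => c
  | acc
  | cacbaabc => cacbbc => cacba

aa->; ab->b; aca->cc; bc->a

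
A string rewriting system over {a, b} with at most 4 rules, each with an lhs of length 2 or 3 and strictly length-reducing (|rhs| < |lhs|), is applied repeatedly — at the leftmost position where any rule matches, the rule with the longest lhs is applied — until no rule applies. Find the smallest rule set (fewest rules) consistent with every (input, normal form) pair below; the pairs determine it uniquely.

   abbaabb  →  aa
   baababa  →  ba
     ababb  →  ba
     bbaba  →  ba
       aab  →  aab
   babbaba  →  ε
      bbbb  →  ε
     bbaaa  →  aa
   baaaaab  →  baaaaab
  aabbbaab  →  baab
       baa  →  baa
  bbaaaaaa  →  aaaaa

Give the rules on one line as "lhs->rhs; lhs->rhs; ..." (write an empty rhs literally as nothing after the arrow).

  | abbaabb => aabb => aa
  | baababa => bababa => bbaba => ba
  | ababb => babb => ba
  | bbaba => ba

aba->ba; bb->; bba->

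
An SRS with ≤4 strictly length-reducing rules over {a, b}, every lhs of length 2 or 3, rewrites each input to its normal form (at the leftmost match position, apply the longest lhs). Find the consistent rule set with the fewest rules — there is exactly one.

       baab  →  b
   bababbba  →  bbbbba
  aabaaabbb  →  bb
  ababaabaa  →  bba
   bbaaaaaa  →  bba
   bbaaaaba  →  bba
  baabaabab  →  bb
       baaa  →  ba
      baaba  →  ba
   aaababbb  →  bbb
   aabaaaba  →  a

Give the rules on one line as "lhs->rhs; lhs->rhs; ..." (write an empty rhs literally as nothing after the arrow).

  | baab => b
  | bababbba => bbabbba => bbbbba
  | aabaaabbb => aaabbb => aabbb => bb
  | ababaabaa => babaabaa => bbaabaa => bbaa => bba

aa->a; aab->; ab->b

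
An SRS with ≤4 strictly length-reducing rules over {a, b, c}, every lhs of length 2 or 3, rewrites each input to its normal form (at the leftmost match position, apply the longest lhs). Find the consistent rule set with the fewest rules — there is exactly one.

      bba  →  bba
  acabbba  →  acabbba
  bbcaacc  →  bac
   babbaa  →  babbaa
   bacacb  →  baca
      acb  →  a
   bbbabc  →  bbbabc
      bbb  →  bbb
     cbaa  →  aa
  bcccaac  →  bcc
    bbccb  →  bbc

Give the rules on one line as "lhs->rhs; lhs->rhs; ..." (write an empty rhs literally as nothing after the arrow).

  | bba
  | acabbba
  | bbcaacc => bbcbc => bac
  | babbaa

aac->b; bcb->a; cb->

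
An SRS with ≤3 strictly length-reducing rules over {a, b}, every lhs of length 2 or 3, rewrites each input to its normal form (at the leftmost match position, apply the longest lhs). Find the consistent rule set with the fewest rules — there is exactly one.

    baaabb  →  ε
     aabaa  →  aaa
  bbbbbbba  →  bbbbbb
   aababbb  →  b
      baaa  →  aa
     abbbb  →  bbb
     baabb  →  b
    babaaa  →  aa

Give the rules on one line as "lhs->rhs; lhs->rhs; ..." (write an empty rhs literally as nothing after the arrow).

  | baaabb => aabb => ab => ε
  | aabaa => aaa
  | bbbbbbba => bbbbbb
  | aababbb => aabbb => abb => b

ab->; ba->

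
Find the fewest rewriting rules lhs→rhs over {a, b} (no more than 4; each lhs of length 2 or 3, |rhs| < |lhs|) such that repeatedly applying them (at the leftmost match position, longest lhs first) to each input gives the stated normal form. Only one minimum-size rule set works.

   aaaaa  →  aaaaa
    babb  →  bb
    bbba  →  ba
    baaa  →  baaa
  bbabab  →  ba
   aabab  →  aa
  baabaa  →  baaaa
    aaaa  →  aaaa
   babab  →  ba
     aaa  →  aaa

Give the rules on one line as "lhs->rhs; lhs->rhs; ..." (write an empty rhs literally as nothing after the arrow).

  | aaaaa
  | babb => bb
  | bbba => bba => ba
  | baaa

ab->; aba->aa; bba->ba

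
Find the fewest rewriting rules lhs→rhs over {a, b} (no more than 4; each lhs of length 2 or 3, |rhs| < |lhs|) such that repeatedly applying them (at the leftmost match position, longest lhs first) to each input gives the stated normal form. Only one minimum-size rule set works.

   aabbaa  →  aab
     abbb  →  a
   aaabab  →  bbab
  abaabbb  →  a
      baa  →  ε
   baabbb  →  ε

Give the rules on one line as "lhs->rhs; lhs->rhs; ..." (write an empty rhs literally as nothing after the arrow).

aaa->b; baa->; bbb->

  | aabbaa => aab
  | abbb => a
  | aaabab => bbab
  | abaabbb => abbb => a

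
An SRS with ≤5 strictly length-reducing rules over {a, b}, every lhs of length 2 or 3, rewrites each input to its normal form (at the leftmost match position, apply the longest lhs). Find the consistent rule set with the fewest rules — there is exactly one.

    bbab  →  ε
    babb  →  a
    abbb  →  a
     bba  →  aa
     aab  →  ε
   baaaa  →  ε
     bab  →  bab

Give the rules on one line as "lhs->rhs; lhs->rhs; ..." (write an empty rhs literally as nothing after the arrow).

  | bbab => aab => ε
  | babb => bb => a
  | abbb => bb => a
  | bba => aa

aab->; abb->b; baa->ab; bb->a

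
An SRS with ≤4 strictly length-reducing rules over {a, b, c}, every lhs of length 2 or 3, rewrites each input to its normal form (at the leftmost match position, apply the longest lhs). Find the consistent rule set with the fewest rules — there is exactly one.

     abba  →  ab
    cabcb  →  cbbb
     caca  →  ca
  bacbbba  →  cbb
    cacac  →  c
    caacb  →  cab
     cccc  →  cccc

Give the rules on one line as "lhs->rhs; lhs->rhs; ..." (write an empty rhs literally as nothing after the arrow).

abc->bb; ac->; ba->

  | abba => ab
  | cabcb => cbbb
  | caca => ca
  | bacbbba => cbbba => cbb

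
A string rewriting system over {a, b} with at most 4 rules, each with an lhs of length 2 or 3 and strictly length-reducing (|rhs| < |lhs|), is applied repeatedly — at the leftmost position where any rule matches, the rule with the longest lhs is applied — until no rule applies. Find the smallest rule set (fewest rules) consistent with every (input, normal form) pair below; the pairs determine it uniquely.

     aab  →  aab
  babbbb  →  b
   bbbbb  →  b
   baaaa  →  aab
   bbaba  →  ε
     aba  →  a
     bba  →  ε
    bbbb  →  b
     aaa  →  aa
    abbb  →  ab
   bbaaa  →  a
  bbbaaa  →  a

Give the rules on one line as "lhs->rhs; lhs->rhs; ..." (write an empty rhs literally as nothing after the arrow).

aaa->aa; ba->; baa->ab; bb->b

  | aab
  | babbbb => bbbb => bbb => bb => b
  | bbbbb => bbbb => bbb => bb => b
  | baaaa => abaa => aab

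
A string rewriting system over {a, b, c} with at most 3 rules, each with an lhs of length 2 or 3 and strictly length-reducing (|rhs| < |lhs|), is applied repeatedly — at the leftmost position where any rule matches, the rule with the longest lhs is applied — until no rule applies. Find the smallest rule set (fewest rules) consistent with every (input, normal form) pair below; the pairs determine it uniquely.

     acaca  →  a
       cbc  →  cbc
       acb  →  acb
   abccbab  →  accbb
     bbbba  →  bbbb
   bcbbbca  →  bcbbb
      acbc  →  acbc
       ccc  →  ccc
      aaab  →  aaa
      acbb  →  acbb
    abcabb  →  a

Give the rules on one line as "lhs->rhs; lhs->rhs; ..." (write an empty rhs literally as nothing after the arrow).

  | acaca => aca => a
  | cbc
  | acb
  | abccbab => accbab => accbb

ab->a; ba->b; ca->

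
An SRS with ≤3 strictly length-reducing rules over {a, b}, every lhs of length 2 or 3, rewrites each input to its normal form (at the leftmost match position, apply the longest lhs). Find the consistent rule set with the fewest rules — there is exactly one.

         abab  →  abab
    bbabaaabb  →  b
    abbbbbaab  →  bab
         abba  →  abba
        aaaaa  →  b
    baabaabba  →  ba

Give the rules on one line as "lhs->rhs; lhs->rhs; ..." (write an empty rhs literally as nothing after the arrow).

aa->; aaa->b; bbb->aa

  | abab
  | bbabaaabb => bbabbbb => bbaaab => bbbb => aab => b
  | abbbbbaab => aaabbaab => bbbaab => aaaab => bab
  | abba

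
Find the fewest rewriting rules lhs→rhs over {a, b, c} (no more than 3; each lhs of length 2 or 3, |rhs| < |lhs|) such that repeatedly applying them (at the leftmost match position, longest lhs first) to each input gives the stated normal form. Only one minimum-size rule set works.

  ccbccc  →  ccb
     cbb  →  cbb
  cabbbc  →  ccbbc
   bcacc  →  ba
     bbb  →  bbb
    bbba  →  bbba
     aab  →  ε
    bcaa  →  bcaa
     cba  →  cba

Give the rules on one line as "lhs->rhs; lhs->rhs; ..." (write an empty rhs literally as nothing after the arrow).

ab->c; ac->; bcc->ba

  | ccbccc => ccbac => ccb
  | cbb
  | cabbbc => ccbbc
  | bcacc => bcc => ba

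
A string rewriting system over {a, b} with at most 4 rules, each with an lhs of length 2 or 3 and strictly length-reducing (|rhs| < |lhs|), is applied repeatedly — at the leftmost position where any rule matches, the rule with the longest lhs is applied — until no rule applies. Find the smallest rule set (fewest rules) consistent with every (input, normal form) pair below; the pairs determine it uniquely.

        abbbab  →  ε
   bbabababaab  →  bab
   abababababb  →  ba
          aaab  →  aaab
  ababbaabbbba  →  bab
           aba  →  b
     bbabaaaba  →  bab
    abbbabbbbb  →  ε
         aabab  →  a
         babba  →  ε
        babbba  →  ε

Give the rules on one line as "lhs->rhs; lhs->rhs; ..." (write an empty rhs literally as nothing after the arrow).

aba->b; bb->; bba->ba

  | abbbab => abab => bb => ε
  | bbabababaab => babababaab => bbbabaab => babaab => bbab => bab
  | abababababb => bbabababb => babababb => bbbabb => babb => ba
  | aaab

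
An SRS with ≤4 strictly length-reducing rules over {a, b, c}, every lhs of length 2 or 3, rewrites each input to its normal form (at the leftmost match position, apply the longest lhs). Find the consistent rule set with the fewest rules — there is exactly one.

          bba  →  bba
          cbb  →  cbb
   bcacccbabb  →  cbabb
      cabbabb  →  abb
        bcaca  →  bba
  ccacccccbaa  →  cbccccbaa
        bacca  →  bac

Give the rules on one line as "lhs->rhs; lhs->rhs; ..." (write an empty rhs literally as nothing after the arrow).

bbc->; ca->; cab->ca; cac->b

  | bba
  | cbb
  | bcacccbabb => bbccbabb => cbabb
  | cabbabb => cababb => caabb => abb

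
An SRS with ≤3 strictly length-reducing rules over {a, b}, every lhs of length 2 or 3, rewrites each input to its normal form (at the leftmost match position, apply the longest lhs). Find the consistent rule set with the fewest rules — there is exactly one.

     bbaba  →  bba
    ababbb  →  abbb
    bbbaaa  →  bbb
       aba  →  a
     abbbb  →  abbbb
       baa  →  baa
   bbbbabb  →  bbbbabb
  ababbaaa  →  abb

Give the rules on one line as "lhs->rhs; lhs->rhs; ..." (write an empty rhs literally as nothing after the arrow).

aaa->; aba->a

  | bbaba => bba
  | ababbb => abbb
  | bbbaaa => bbb
  | aba => a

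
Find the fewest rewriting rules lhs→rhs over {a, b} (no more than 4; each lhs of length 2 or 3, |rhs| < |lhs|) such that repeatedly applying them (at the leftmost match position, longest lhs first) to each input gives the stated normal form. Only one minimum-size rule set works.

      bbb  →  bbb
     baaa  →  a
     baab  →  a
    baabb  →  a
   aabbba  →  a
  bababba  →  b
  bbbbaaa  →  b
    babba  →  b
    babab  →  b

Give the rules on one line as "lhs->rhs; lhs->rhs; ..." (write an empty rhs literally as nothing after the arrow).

aa->a; ab->a; ba->

  | bbb
  | baaa => aa => a
  | baab => ab => a
  | baabb => abb => ab => a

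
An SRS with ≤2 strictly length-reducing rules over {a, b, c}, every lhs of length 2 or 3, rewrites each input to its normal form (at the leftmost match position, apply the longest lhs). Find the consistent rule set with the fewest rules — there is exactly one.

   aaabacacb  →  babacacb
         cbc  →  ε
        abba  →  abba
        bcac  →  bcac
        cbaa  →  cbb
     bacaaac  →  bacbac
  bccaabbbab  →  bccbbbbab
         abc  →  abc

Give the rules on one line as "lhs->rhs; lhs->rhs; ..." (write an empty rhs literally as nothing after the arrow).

aa->b; cbc->

  | aaabacacb => babacacb
  | cbc => ε
  | abba
  | bcac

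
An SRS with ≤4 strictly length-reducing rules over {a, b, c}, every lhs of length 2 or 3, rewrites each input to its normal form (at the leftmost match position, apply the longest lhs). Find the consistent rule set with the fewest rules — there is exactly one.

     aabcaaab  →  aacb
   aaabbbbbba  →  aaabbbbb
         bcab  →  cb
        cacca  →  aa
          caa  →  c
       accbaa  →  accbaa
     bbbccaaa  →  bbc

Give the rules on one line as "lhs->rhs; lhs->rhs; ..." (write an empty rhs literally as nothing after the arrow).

  | aabcaaab => aacaab => aacb
  | aaabbbbbba => aaabbbbb
  | bcab => cb
  | cacca => acca => aca => aa

bba->b; bca->c; ca->a; caa->c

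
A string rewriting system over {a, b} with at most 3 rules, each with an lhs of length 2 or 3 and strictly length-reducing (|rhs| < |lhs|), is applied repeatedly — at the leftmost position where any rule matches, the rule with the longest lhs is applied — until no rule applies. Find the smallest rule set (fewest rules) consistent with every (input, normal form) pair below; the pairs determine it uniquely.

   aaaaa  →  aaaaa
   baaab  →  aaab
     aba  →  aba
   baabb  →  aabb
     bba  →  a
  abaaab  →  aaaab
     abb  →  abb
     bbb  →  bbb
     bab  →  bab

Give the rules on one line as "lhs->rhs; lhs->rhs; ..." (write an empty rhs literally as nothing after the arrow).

baa->aa; bba->a

  | aaaaa
  | baaab => aaab
  | aba
  | baabb => aabb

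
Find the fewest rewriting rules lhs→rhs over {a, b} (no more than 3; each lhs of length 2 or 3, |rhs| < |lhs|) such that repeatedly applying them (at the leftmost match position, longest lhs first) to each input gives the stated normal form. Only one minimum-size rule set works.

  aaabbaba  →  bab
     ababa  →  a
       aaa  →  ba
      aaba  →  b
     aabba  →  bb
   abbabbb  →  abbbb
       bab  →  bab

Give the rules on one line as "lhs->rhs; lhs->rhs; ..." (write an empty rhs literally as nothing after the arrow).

  | aaabbaba => babbaba => babba => bab
  | ababa => aba => a
  | aaa => ba
  | aaba => bba => b

aa->b; aba->a; bba->b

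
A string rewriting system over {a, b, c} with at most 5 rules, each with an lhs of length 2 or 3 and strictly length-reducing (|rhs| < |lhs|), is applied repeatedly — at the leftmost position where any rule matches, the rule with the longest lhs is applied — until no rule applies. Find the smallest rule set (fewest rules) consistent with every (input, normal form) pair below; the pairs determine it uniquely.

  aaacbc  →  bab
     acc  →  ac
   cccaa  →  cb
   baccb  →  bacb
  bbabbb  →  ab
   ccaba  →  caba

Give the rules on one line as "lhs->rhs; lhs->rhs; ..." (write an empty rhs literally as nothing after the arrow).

  | aaacbc => bacbc => bab
  | acc => ac
  | cccaa => ccaa => caa => cb
  | baccb => bacb

aa->b; bb->; cbc->b; cc->c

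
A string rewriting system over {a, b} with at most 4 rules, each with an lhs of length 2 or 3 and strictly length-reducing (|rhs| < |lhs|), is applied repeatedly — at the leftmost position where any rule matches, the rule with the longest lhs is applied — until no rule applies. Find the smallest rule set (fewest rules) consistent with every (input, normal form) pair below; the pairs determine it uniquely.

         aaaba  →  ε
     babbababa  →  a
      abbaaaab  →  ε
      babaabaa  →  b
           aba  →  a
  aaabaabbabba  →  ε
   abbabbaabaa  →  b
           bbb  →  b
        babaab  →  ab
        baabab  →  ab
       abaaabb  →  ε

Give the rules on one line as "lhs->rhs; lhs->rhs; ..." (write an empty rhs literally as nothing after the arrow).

aa->b; ba->; bb->

  | aaaba => baba => ba => ε
  | babbababa => bbababa => ababa => aba => a
  | abbaaaab => aaaaab => baaab => aab => bb => ε
  | babaabaa => baabaa => abaa => aa => b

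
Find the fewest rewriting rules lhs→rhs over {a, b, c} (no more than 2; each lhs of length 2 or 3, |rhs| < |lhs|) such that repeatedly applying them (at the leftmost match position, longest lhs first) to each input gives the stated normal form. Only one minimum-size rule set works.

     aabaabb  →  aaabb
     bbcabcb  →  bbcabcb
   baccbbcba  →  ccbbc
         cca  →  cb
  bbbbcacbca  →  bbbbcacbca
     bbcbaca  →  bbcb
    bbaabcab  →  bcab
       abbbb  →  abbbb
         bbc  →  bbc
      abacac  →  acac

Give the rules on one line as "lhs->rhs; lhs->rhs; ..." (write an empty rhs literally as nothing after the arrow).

ba->; cca->cb

  | aabaabb => aaabb
  | bbcabcb
  | baccbbcba => ccbbcba => ccbbc
  | cca => cb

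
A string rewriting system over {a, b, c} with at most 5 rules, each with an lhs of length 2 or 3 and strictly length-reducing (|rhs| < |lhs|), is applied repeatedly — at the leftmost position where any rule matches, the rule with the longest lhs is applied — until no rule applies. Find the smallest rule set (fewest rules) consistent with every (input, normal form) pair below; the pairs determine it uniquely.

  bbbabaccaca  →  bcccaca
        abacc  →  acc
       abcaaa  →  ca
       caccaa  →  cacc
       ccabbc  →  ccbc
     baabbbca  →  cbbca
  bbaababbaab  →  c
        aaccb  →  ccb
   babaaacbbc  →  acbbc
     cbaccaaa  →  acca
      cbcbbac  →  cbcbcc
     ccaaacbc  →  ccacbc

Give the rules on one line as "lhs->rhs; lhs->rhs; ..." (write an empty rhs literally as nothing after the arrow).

aa->; ab->; ba->c; cba->a

  | bbbabaccaca => bbcbaccaca => bbaccaca => bcccaca
  | abacc => acc
  | abcaaa => caaa => ca
  | caccaa => cacc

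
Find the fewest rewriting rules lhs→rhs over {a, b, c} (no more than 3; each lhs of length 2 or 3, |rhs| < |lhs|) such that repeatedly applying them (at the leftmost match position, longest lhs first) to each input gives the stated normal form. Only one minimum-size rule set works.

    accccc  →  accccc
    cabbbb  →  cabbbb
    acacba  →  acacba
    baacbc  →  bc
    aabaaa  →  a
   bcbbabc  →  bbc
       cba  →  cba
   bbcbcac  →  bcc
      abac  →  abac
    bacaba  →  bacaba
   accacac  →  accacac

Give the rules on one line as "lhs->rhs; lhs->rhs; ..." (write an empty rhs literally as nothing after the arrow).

  | accccc
  | cabbbb
  | acacba
  | baacbc => bccbc => bc

aa->c; bba->bc; cbc->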